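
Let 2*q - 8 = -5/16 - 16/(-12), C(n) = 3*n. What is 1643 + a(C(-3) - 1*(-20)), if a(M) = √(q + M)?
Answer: 1643 + √8934/24 ≈ 1646.9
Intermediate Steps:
q = 433/96 (q = 4 + (-5/16 - 16/(-12))/2 = 4 + (-5*1/16 - 16*(-1/12))/2 = 4 + (-5/16 + 4/3)/2 = 4 + (½)*(49/48) = 4 + 49/96 = 433/96 ≈ 4.5104)
a(M) = √(433/96 + M)
1643 + a(C(-3) - 1*(-20)) = 1643 + √(2598 + 576*(3*(-3) - 1*(-20)))/24 = 1643 + √(2598 + 576*(-9 + 20))/24 = 1643 + √(2598 + 576*11)/24 = 1643 + √(2598 + 6336)/24 = 1643 + √8934/24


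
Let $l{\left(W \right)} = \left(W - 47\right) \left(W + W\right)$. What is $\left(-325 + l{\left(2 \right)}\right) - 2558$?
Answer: $-3063$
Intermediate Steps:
$l{\left(W \right)} = 2 W \left(-47 + W\right)$ ($l{\left(W \right)} = \left(-47 + W\right) 2 W = 2 W \left(-47 + W\right)$)
$\left(-325 + l{\left(2 \right)}\right) - 2558 = \left(-325 + 2 \cdot 2 \left(-47 + 2\right)\right) - 2558 = \left(-325 + 2 \cdot 2 \left(-45\right)\right) - 2558 = \left(-325 - 180\right) - 2558 = -505 - 2558 = -3063$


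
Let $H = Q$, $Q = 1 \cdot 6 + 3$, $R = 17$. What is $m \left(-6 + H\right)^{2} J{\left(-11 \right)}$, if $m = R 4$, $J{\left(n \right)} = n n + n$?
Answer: $67320$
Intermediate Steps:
$Q = 9$ ($Q = 6 + 3 = 9$)
$H = 9$
$J{\left(n \right)} = n + n^{2}$ ($J{\left(n \right)} = n^{2} + n = n + n^{2}$)
$m = 68$ ($m = 17 \cdot 4 = 68$)
$m \left(-6 + H\right)^{2} J{\left(-11 \right)} = 68 \left(-6 + 9\right)^{2} \left(- 11 \left(1 - 11\right)\right) = 68 \cdot 3^{2} \left(\left(-11\right) \left(-10\right)\right) = 68 \cdot 9 \cdot 110 = 612 \cdot 110 = 67320$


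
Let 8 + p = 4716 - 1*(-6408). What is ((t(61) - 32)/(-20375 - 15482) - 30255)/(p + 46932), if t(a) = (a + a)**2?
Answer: -1084868387/2081427136 ≈ -0.52121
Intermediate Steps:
p = 11116 (p = -8 + (4716 - 1*(-6408)) = -8 + (4716 + 6408) = -8 + 11124 = 11116)
t(a) = 4*a**2 (t(a) = (2*a)**2 = 4*a**2)
((t(61) - 32)/(-20375 - 15482) - 30255)/(p + 46932) = ((4*61**2 - 32)/(-20375 - 15482) - 30255)/(11116 + 46932) = ((4*3721 - 32)/(-35857) - 30255)/58048 = ((14884 - 32)*(-1/35857) - 30255)*(1/58048) = (14852*(-1/35857) - 30255)*(1/58048) = (-14852/35857 - 30255)*(1/58048) = -1084868387/35857*1/58048 = -1084868387/2081427136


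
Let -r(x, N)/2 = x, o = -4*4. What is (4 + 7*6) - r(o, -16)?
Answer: 14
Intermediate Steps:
o = -16
r(x, N) = -2*x
(4 + 7*6) - r(o, -16) = (4 + 7*6) - (-2)*(-16) = (4 + 42) - 1*32 = 46 - 32 = 14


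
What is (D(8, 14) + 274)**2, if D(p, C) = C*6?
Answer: 128164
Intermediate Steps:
D(p, C) = 6*C
(D(8, 14) + 274)**2 = (6*14 + 274)**2 = (84 + 274)**2 = 358**2 = 128164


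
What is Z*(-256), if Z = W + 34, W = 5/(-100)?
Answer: -43456/5 ≈ -8691.2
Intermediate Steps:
W = -1/20 (W = 5*(-1/100) = -1/20 ≈ -0.050000)
Z = 679/20 (Z = -1/20 + 34 = 679/20 ≈ 33.950)
Z*(-256) = (679/20)*(-256) = -43456/5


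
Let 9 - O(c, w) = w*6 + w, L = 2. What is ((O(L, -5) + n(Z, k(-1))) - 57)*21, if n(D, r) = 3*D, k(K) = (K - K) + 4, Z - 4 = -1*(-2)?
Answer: 105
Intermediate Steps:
O(c, w) = 9 - 7*w (O(c, w) = 9 - (w*6 + w) = 9 - (6*w + w) = 9 - 7*w)
Z = 6 (Z = 4 - 1*(-2) = 4 + 2 = 6)
k(K) = 4 (k(K) = 0 + 4 = 4)
((O(L, -5) + n(Z, k(-1))) - 57)*21 = (((9 - 7*(-5)) + 3*6) - 57)*21 = (((9 + 35) + 18) - 57)*21 = ((44 + 18) - 57)*21 = (62 - 57)*21 = 5*21 = 105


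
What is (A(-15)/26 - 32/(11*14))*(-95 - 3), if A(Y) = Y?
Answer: 10997/143 ≈ 76.902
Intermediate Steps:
(A(-15)/26 - 32/(11*14))*(-95 - 3) = (-15/26 - 32/(11*14))*(-95 - 3) = (-15*1/26 - 32/154)*(-98) = (-15/26 - 32*1/154)*(-98) = (-15/26 - 16/77)*(-98) = -1571/2002*(-98) = 10997/143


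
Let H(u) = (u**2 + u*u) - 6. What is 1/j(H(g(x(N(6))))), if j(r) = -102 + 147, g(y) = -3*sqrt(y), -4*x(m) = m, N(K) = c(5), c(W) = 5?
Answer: 1/45 ≈ 0.022222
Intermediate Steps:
N(K) = 5
x(m) = -m/4
H(u) = -6 + 2*u**2 (H(u) = (u**2 + u**2) - 6 = 2*u**2 - 6 = -6 + 2*u**2)
j(r) = 45
1/j(H(g(x(N(6))))) = 1/45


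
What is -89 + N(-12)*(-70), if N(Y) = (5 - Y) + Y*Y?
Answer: -11359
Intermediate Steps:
N(Y) = 5 + Y² - Y (N(Y) = (5 - Y) + Y² = 5 + Y² - Y)
-89 + N(-12)*(-70) = -89 + (5 + (-12)² - 1*(-12))*(-70) = -89 + (5 + 144 + 12)*(-70) = -89 + 161*(-70) = -89 - 11270 = -11359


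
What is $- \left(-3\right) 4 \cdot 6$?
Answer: $72$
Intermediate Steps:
$- \left(-3\right) 4 \cdot 6 = - \left(-12\right) 6 = \left(-1\right) \left(-72\right) = 72$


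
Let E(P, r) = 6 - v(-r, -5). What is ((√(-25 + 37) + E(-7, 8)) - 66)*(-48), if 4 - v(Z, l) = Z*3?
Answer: 4224 - 96*√3 ≈ 4057.7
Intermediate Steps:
v(Z, l) = 4 - 3*Z (v(Z, l) = 4 - Z*3 = 4 - 3*Z)
E(P, r) = 2 - 3*r (E(P, r) = 6 - (4 - (-3)*r) = 6 - (4 + 3*r) = 6 + (-4 - 3*r) = 2 - 3*r)
((√(-25 + 37) + E(-7, 8)) - 66)*(-48) = ((√(-25 + 37) + (2 - 3*8)) - 66)*(-48) = ((√12 + (2 - 24)) - 66)*(-48) = ((2*√3 - 22) - 66)*(-48) = ((-22 + 2*√3) - 66)*(-48) = (-88 + 2*√3)*(-48) = 4224 - 96*√3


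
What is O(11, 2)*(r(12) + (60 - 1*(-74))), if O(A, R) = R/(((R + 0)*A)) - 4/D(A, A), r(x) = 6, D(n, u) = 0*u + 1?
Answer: -6020/11 ≈ -547.27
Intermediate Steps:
D(n, u) = 1 (D(n, u) = 0 + 1 = 1)
O(A, R) = -4 + 1/A (O(A, R) = R/(((R + 0)*A)) - 4/1 = R/((R*A)) - 4*1 = R/((A*R)) - 4 = R*(1/(A*R)) - 4 = 1/A - 4 = -4 + 1/A)
O(11, 2)*(r(12) + (60 - 1*(-74))) = (-4 + 1/11)*(6 + (60 - 1*(-74))) = (-4 + 1/11)*(6 + (60 + 74)) = -43*(6 + 134)/11 = -43/11*140 = -6020/11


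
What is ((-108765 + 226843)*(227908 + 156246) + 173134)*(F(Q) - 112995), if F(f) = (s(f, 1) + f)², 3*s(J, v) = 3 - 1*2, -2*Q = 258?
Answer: -39370888566053014/9 ≈ -4.3745e+15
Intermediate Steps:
Q = -129 (Q = -½*258 = -129)
s(J, v) = ⅓ (s(J, v) = (3 - 1*2)/3 = (3 - 2)/3 = (⅓)*1 = ⅓)
F(f) = (⅓ + f)²
((-108765 + 226843)*(227908 + 156246) + 173134)*(F(Q) - 112995) = ((-108765 + 226843)*(227908 + 156246) + 173134)*((1 + 3*(-129))²/9 - 112995) = (118078*384154 + 173134)*((1 - 387)²/9 - 112995) = (45360136012 + 173134)*((⅑)*(-386)² - 112995) = 45360309146*((⅑)*148996 - 112995) = 45360309146*(148996/9 - 112995) = 45360309146*(-867959/9) = -39370888566053014/9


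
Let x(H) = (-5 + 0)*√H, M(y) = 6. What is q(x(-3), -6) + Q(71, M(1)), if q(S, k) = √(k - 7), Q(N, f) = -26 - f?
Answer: -32 + I*√13 ≈ -32.0 + 3.6056*I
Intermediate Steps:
x(H) = -5*√H
q(S, k) = √(-7 + k)
q(x(-3), -6) + Q(71, M(1)) = √(-7 - 6) + (-26 - 1*6) = √(-13) + (-26 - 6) = I*√13 - 32 = -32 + I*√13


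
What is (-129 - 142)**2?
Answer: 73441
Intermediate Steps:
(-129 - 142)**2 = (-271)**2 = 73441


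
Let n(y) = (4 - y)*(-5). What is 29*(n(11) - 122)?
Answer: -2523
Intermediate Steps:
n(y) = -20 + 5*y
29*(n(11) - 122) = 29*((-20 + 5*11) - 122) = 29*((-20 + 55) - 122) = 29*(35 - 122) = 29*(-87) = -2523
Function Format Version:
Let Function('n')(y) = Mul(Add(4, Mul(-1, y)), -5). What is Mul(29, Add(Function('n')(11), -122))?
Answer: -2523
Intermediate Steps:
Function('n')(y) = Add(-20, Mul(5, y))
Mul(29, Add(Function('n')(11), -122)) = Mul(29, Add(Add(-20, Mul(5, 11)), -122)) = Mul(29, Add(Add(-20, 55), -122)) = Mul(29, Add(35, -122)) = Mul(29, -87) = -2523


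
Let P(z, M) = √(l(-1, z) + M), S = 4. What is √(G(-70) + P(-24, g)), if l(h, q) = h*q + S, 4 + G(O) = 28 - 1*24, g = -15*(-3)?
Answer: 73^(¼) ≈ 2.9230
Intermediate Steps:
g = 45
G(O) = 0 (G(O) = -4 + (28 - 1*24) = -4 + (28 - 24) = -4 + 4 = 0)
l(h, q) = 4 + h*q (l(h, q) = h*q + 4 = 4 + h*q)
P(z, M) = √(4 + M - z) (P(z, M) = √((4 - z) + M) = √(4 + M - z))
√(G(-70) + P(-24, g)) = √(0 + √(4 + 45 - 1*(-24))) = √(0 + √(4 + 45 + 24)) = √(0 + √73) = √(√73) = 73^(¼)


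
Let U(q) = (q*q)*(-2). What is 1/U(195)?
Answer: -1/76050 ≈ -1.3149e-5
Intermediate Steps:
U(q) = -2*q² (U(q) = q²*(-2) = -2*q²)
1/U(195) = 1/(-2*195²) = 1/(-2*38025) = 1/(-76050) = -1/76050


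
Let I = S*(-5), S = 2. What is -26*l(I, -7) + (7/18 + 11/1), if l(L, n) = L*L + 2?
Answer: -47531/18 ≈ -2640.6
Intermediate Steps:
I = -10 (I = 2*(-5) = -10)
l(L, n) = 2 + L² (l(L, n) = L² + 2 = 2 + L²)
-26*l(I, -7) + (7/18 + 11/1) = -26*(2 + (-10)²) + (7/18 + 11/1) = -26*(2 + 100) + (7*(1/18) + 11*1) = -26*102 + (7/18 + 11) = -2652 + 205/18 = -47531/18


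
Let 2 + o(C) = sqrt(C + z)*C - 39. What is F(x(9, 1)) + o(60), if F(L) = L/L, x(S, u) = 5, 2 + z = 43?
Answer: -40 + 60*sqrt(101) ≈ 562.99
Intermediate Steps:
z = 41 (z = -2 + 43 = 41)
o(C) = -41 + C*sqrt(41 + C) (o(C) = -2 + (sqrt(C + 41)*C - 39) = -2 + (sqrt(41 + C)*C - 39) = -2 + (C*sqrt(41 + C) - 39) = -2 + (-39 + C*sqrt(41 + C)) = -41 + C*sqrt(41 + C))
F(L) = 1
F(x(9, 1)) + o(60) = 1 + (-41 + 60*sqrt(41 + 60)) = 1 + (-41 + 60*sqrt(101)) = -40 + 60*sqrt(101)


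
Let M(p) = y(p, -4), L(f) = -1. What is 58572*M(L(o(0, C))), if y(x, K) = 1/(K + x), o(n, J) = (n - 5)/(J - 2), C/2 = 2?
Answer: -58572/5 ≈ -11714.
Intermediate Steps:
C = 4 (C = 2*2 = 4)
o(n, J) = (-5 + n)/(-2 + J)
M(p) = 1/(-4 + p)
58572*M(L(o(0, C))) = 58572/(-4 - 1) = 58572/(-5) = 58572*(-⅕) = -58572/5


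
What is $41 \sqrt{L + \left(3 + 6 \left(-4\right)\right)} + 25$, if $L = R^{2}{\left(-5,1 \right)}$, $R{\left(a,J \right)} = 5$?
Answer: $107$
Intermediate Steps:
$L = 25$ ($L = 5^{2} = 25$)
$41 \sqrt{L + \left(3 + 6 \left(-4\right)\right)} + 25 = 41 \sqrt{25 + \left(3 + 6 \left(-4\right)\right)} + 25 = 41 \sqrt{25 + \left(3 - 24\right)} + 25 = 41 \sqrt{25 - 21} + 25 = 41 \sqrt{4} + 25 = 41 \cdot 2 + 25 = 82 + 25 = 107$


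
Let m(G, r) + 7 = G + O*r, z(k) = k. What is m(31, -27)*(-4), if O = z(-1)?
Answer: -204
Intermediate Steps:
O = -1
m(G, r) = -7 + G - r (m(G, r) = -7 + (G - r) = -7 + G - r)
m(31, -27)*(-4) = (-7 + 31 - 1*(-27))*(-4) = (-7 + 31 + 27)*(-4) = 51*(-4) = -204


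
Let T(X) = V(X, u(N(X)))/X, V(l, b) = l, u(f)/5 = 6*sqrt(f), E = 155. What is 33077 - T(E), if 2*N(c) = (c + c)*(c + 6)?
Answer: 33076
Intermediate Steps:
N(c) = c*(6 + c) (N(c) = ((c + c)*(c + 6))/2 = ((2*c)*(6 + c))/2 = (2*c*(6 + c))/2 = c*(6 + c))
u(f) = 30*sqrt(f) (u(f) = 5*(6*sqrt(f)) = 30*sqrt(f))
T(X) = 1 (T(X) = X/X = 1)
33077 - T(E) = 33077 - 1*1 = 33077 - 1 = 33076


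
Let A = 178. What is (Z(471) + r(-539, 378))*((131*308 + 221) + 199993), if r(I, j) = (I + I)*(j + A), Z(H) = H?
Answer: -144071860114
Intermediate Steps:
r(I, j) = 2*I*(178 + j) (r(I, j) = (I + I)*(j + 178) = (2*I)*(178 + j) = 2*I*(178 + j))
(Z(471) + r(-539, 378))*((131*308 + 221) + 199993) = (471 + 2*(-539)*(178 + 378))*((131*308 + 221) + 199993) = (471 + 2*(-539)*556)*((40348 + 221) + 199993) = (471 - 599368)*(40569 + 199993) = -598897*240562 = -144071860114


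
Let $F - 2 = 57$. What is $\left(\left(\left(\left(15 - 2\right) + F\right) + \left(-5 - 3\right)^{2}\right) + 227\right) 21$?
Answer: $7623$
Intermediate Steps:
$F = 59$ ($F = 2 + 57 = 59$)
$\left(\left(\left(\left(15 - 2\right) + F\right) + \left(-5 - 3\right)^{2}\right) + 227\right) 21 = \left(\left(\left(\left(15 - 2\right) + 59\right) + \left(-5 - 3\right)^{2}\right) + 227\right) 21 = \left(\left(\left(13 + 59\right) + \left(-8\right)^{2}\right) + 227\right) 21 = \left(\left(72 + 64\right) + 227\right) 21 = \left(136 + 227\right) 21 = 363 \cdot 21 = 7623$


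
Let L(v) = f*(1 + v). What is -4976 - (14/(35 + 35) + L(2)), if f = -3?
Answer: -24836/5 ≈ -4967.2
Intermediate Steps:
L(v) = -3 - 3*v (L(v) = -3*(1 + v) = -3 - 3*v)
-4976 - (14/(35 + 35) + L(2)) = -4976 - (14/(35 + 35) + (-3 - 3*2)) = -4976 - (14/70 + (-3 - 6)) = -4976 - (14*(1/70) - 9) = -4976 - (⅕ - 9) = -4976 - 1*(-44/5) = -4976 + 44/5 = -24836/5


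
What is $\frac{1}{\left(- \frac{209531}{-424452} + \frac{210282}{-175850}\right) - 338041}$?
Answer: $- \frac{5331420300}{1802242393102951} \approx -2.9582 \cdot 10^{-6}$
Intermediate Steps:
$\frac{1}{\left(- \frac{209531}{-424452} + \frac{210282}{-175850}\right) - 338041} = \frac{1}{\left(\left(-209531\right) \left(- \frac{1}{424452}\right) + 210282 \left(- \frac{1}{175850}\right)\right) - 338041} = \frac{1}{\left(\frac{29933}{60636} - \frac{105141}{87925}\right) - 338041} = \frac{1}{- \frac{3743470651}{5331420300} - 338041} = \frac{1}{- \frac{1802242393102951}{5331420300}} = - \frac{5331420300}{1802242393102951}$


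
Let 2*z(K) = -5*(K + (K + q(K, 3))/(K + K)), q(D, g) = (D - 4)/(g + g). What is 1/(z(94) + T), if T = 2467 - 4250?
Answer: -376/759313 ≈ -0.00049518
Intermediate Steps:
q(D, g) = (-4 + D)/(2*g) (q(D, g) = (-4 + D)/((2*g)) = (-4 + D)*(1/(2*g)) = (-4 + D)/(2*g))
T = -1783
z(K) = -5*K/2 - 5*(-⅔ + 7*K/6)/(4*K) (z(K) = (-5*(K + (K + (½)*(-4 + K)/3)/(K + K)))/2 = (-5*(K + (K + (½)*(⅓)*(-4 + K))/((2*K))))/2 = (-5*(K + (K + (-⅔ + K/6))*(1/(2*K))))/2 = (-5*(K + (-⅔ + 7*K/6)*(1/(2*K))))/2 = (-5*(K + (-⅔ + 7*K/6)/(2*K)))/2 = (-5*K - 5*(-⅔ + 7*K/6)/(2*K))/2 = -5*K/2 - 5*(-⅔ + 7*K/6)/(4*K))
1/(z(94) + T) = 1/((5/24)*(4 - 12*94² - 7*94)/94 - 1783) = 1/((5/24)*(1/94)*(4 - 12*8836 - 658) - 1783) = 1/((5/24)*(1/94)*(4 - 106032 - 658) - 1783) = 1/((5/24)*(1/94)*(-106686) - 1783) = 1/(-88905/376 - 1783) = 1/(-759313/376) = -376/759313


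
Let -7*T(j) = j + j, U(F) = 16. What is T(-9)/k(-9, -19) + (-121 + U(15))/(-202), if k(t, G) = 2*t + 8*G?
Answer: 60657/120190 ≈ 0.50468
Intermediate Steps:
T(j) = -2*j/7 (T(j) = -(j + j)/7 = -2*j/7)
T(-9)/k(-9, -19) + (-121 + U(15))/(-202) = (-2/7*(-9))/(2*(-9) + 8*(-19)) + (-121 + 16)/(-202) = 18/(7*(-18 - 152)) - 105*(-1/202) = (18/7)/(-170) + 105/202 = (18/7)*(-1/170) + 105/202 = -9/595 + 105/202 = 60657/120190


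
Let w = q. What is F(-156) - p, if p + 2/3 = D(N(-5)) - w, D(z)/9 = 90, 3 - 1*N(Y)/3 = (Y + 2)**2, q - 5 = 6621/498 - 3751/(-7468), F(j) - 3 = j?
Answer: -1754535155/1859532 ≈ -943.54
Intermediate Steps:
F(j) = 3 + j
q = 11651491/619844 (q = 5 + (6621/498 - 3751/(-7468)) = 5 + (6621*(1/498) - 3751*(-1/7468)) = 5 + (2207/166 + 3751/7468) = 5 + 8552271/619844 = 11651491/619844 ≈ 18.797)
N(Y) = 9 - 3*(2 + Y)**2 (N(Y) = 9 - 3*(Y + 2)**2 = 9 - 3*(2 + Y)**2)
D(z) = 810 (D(z) = 9*90 = 810)
w = 11651491/619844 ≈ 18.797
p = 1470026759/1859532 (p = -2/3 + (810 - 1*11651491/619844) = -2/3 + (810 - 11651491/619844) = -2/3 + 490422149/619844 = 1470026759/1859532 ≈ 790.54)
F(-156) - p = (3 - 156) - 1*1470026759/1859532 = -153 - 1470026759/1859532 = -1754535155/1859532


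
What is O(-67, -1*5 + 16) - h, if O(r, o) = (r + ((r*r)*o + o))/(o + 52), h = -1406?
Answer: 45967/21 ≈ 2188.9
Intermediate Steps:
O(r, o) = (o + r + o*r²)/(52 + o) (O(r, o) = (r + (r²*o + o))/(52 + o) = (r + (o*r² + o))/(52 + o) = (r + (o + o*r²))/(52 + o) = (o + r + o*r²)/(52 + o))
O(-67, -1*5 + 16) - h = ((-1*5 + 16) - 67 + (-1*5 + 16)*(-67)²)/(52 + (-1*5 + 16)) - 1*(-1406) = ((-5 + 16) - 67 + (-5 + 16)*4489)/(52 + (-5 + 16)) + 1406 = (11 - 67 + 11*4489)/(52 + 11) + 1406 = (11 - 67 + 49379)/63 + 1406 = (1/63)*49323 + 1406 = 16441/21 + 1406 = 45967/21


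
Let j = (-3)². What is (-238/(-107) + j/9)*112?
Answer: 38640/107 ≈ 361.12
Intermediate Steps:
j = 9
(-238/(-107) + j/9)*112 = (-238/(-107) + 9/9)*112 = (-238*(-1/107) + 9*(⅑))*112 = (238/107 + 1)*112 = (345/107)*112 = 38640/107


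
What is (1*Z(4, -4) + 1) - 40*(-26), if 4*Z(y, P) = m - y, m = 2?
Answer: 2081/2 ≈ 1040.5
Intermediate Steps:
Z(y, P) = 1/2 - y/4 (Z(y, P) = (2 - y)/4 = 1/2 - y/4)
(1*Z(4, -4) + 1) - 40*(-26) = (1*(1/2 - 1/4*4) + 1) - 40*(-26) = (1*(1/2 - 1) + 1) + 1040 = (1*(-1/2) + 1) + 1040 = (-1/2 + 1) + 1040 = 1/2 + 1040 = 2081/2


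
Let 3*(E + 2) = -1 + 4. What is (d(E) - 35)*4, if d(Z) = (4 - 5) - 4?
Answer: -160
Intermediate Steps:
E = -1 (E = -2 + (-1 + 4)/3 = -2 + (⅓)*3 = -2 + 1 = -1)
d(Z) = -5 (d(Z) = -1 - 4 = -5)
(d(E) - 35)*4 = (-5 - 35)*4 = -40*4 = -160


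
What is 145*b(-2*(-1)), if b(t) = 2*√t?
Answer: 290*√2 ≈ 410.12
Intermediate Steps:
145*b(-2*(-1)) = 145*(2*√(-2*(-1))) = 145*(2*√2) = 290*√2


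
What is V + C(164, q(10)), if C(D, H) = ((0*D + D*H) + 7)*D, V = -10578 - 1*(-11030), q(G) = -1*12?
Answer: -321152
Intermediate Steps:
q(G) = -12
V = 452 (V = -10578 + 11030 = 452)
C(D, H) = D*(7 + D*H) (C(D, H) = ((0 + D*H) + 7)*D = (D*H + 7)*D = (7 + D*H)*D = D*(7 + D*H))
V + C(164, q(10)) = 452 + 164*(7 + 164*(-12)) = 452 + 164*(7 - 1968) = 452 + 164*(-1961) = 452 - 321604 = -321152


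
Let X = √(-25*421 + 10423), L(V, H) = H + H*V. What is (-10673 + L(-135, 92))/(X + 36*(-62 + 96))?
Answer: -276012/14689 + 451*I*√102/29378 ≈ -18.79 + 0.15504*I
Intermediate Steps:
X = I*√102 (X = √(-10525 + 10423) = √(-102) = I*√102 ≈ 10.1*I)
(-10673 + L(-135, 92))/(X + 36*(-62 + 96)) = (-10673 + 92*(1 - 135))/(I*√102 + 36*(-62 + 96)) = (-10673 + 92*(-134))/(I*√102 + 36*34) = (-10673 - 12328)/(I*√102 + 1224) = -23001/(1224 + I*√102)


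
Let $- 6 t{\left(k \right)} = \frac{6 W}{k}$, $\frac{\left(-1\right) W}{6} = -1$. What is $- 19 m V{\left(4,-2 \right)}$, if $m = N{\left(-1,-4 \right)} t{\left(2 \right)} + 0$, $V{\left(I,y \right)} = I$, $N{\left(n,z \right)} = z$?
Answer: $-912$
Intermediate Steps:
$W = 6$ ($W = \left(-6\right) \left(-1\right) = 6$)
$t{\left(k \right)} = - \frac{6}{k}$ ($t{\left(k \right)} = - \frac{6 \cdot 6 \frac{1}{k}}{6} = - \frac{36 \frac{1}{k}}{6} = - \frac{6}{k}$)
$m = 12$ ($m = - 4 \left(- \frac{6}{2}\right) + 0 = - 4 \left(\left(-6\right) \frac{1}{2}\right) + 0 = \left(-4\right) \left(-3\right) + 0 = 12 + 0 = 12$)
$- 19 m V{\left(4,-2 \right)} = \left(-19\right) 12 \cdot 4 = \left(-228\right) 4 = -912$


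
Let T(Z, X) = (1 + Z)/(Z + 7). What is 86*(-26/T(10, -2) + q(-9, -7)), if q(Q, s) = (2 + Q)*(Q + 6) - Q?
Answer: -9632/11 ≈ -875.64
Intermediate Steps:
q(Q, s) = -Q + (2 + Q)*(6 + Q) (q(Q, s) = (2 + Q)*(6 + Q) - Q = -Q + (2 + Q)*(6 + Q))
T(Z, X) = (1 + Z)/(7 + Z)
86*(-26/T(10, -2) + q(-9, -7)) = 86*(-26*(7 + 10)/(1 + 10) + (12 + (-9)² + 7*(-9))) = 86*(-26/(11/17) + (12 + 81 - 63)) = 86*(-26/((1/17)*11) + 30) = 86*(-26/11/17 + 30) = 86*(-26*17/11 + 30) = 86*(-442/11 + 30) = 86*(-112/11) = -9632/11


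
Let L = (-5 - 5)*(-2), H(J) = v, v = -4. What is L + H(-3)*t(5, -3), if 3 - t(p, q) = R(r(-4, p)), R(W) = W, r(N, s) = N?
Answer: -8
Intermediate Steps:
t(p, q) = 7 (t(p, q) = 3 - 1*(-4) = 3 + 4 = 7)
H(J) = -4
L = 20 (L = -10*(-2) = 20)
L + H(-3)*t(5, -3) = 20 - 4*7 = 20 - 28 = -8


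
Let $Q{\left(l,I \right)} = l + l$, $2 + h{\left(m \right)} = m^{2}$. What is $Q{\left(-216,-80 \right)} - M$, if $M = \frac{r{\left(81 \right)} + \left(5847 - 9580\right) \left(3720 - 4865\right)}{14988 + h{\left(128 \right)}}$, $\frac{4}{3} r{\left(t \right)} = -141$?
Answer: $- \frac{71304077}{125480} \approx -568.25$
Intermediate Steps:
$r{\left(t \right)} = - \frac{423}{4}$ ($r{\left(t \right)} = \frac{3}{4} \left(-141\right) = - \frac{423}{4}$)
$h{\left(m \right)} = -2 + m^{2}$
$Q{\left(l,I \right)} = 2 l$
$M = \frac{17096717}{125480}$ ($M = \frac{- \frac{423}{4} + \left(5847 - 9580\right) \left(3720 - 4865\right)}{14988 - \left(2 - 128^{2}\right)} = \frac{- \frac{423}{4} - -4274285}{14988 + \left(-2 + 16384\right)} = \frac{- \frac{423}{4} + 4274285}{14988 + 16382} = \frac{17096717}{4 \cdot 31370} = \frac{17096717}{4} \cdot \frac{1}{31370} = \frac{17096717}{125480} \approx 136.25$)
$Q{\left(-216,-80 \right)} - M = 2 \left(-216\right) - \frac{17096717}{125480} = -432 - \frac{17096717}{125480} = - \frac{71304077}{125480}$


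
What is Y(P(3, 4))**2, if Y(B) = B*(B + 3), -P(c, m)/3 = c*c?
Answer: 419904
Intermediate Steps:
P(c, m) = -3*c**2 (P(c, m) = -3*c*c = -3*c**2)
Y(B) = B*(3 + B)
Y(P(3, 4))**2 = ((-3*3**2)*(3 - 3*3**2))**2 = ((-3*9)*(3 - 3*9))**2 = (-27*(3 - 27))**2 = (-27*(-24))**2 = 648**2 = 419904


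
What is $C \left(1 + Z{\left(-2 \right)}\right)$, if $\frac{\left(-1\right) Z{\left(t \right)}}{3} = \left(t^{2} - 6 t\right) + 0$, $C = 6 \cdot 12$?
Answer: $-3384$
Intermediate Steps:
$C = 72$
$Z{\left(t \right)} = - 3 t^{2} + 18 t$ ($Z{\left(t \right)} = - 3 \left(\left(t^{2} - 6 t\right) + 0\right) = - 3 \left(t^{2} - 6 t\right) = - 3 t^{2} + 18 t$)
$C \left(1 + Z{\left(-2 \right)}\right) = 72 \left(1 + 3 \left(-2\right) \left(6 - -2\right)\right) = 72 \left(1 + 3 \left(-2\right) \left(6 + 2\right)\right) = 72 \left(1 + 3 \left(-2\right) 8\right) = 72 \left(1 - 48\right) = 72 \left(-47\right) = -3384$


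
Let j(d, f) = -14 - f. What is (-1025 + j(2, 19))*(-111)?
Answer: 117438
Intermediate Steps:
(-1025 + j(2, 19))*(-111) = (-1025 + (-14 - 1*19))*(-111) = (-1025 + (-14 - 19))*(-111) = (-1025 - 33)*(-111) = -1058*(-111) = 117438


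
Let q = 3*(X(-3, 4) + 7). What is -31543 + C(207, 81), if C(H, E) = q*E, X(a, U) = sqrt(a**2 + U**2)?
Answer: -28627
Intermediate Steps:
X(a, U) = sqrt(U**2 + a**2)
q = 36 (q = 3*(sqrt(4**2 + (-3)**2) + 7) = 3*(sqrt(16 + 9) + 7) = 3*(sqrt(25) + 7) = 3*(5 + 7) = 3*12 = 36)
C(H, E) = 36*E
-31543 + C(207, 81) = -31543 + 36*81 = -31543 + 2916 = -28627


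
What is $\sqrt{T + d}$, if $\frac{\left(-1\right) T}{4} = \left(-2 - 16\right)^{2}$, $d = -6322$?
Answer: $i \sqrt{7618} \approx 87.281 i$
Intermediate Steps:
$T = -1296$ ($T = - 4 \left(-2 - 16\right)^{2} = - 4 \left(-18\right)^{2} = \left(-4\right) 324 = -1296$)
$\sqrt{T + d} = \sqrt{-1296 - 6322} = \sqrt{-7618} = i \sqrt{7618}$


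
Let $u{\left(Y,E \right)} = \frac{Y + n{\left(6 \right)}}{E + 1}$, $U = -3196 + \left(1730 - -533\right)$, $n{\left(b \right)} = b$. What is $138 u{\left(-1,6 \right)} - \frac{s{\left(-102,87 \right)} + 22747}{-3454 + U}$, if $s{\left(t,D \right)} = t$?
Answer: $\frac{3185545}{30709} \approx 103.73$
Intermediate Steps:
$U = -933$ ($U = -3196 + \left(1730 + 533\right) = -3196 + 2263 = -933$)
$u{\left(Y,E \right)} = \frac{6 + Y}{1 + E}$ ($u{\left(Y,E \right)} = \frac{Y + 6}{E + 1} = \frac{6 + Y}{1 + E}$)
$138 u{\left(-1,6 \right)} - \frac{s{\left(-102,87 \right)} + 22747}{-3454 + U} = 138 \frac{6 - 1}{1 + 6} - \frac{-102 + 22747}{-3454 - 933} = 138 \cdot \frac{1}{7} \cdot 5 - \frac{22645}{-4387} = 138 \cdot \frac{1}{7} \cdot 5 - 22645 \left(- \frac{1}{4387}\right) = 138 \cdot \frac{5}{7} - - \frac{22645}{4387} = \frac{690}{7} + \frac{22645}{4387} = \frac{3185545}{30709}$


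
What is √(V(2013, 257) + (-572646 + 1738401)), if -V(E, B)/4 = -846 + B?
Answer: 7*√23839 ≈ 1080.8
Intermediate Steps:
V(E, B) = 3384 - 4*B (V(E, B) = -4*(-846 + B) = 3384 - 4*B)
√(V(2013, 257) + (-572646 + 1738401)) = √((3384 - 4*257) + (-572646 + 1738401)) = √((3384 - 1028) + 1165755) = √(2356 + 1165755) = √1168111 = 7*√23839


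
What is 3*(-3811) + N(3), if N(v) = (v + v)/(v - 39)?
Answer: -68599/6 ≈ -11433.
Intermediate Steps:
N(v) = 2*v/(-39 + v) (N(v) = (2*v)/(-39 + v) = 2*v/(-39 + v))
3*(-3811) + N(3) = 3*(-3811) + 2*3/(-39 + 3) = -11433 + 2*3/(-36) = -11433 + 2*3*(-1/36) = -11433 - 1/6 = -68599/6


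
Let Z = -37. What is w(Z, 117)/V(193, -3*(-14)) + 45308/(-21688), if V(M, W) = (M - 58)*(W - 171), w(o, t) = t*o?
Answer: -19309763/10491570 ≈ -1.8405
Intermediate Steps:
w(o, t) = o*t
V(M, W) = (-171 + W)*(-58 + M) (V(M, W) = (-58 + M)*(-171 + W) = (-171 + W)*(-58 + M))
w(Z, 117)/V(193, -3*(-14)) + 45308/(-21688) = (-37*117)/(9918 - 171*193 - (-174)*(-14) + 193*(-3*(-14))) + 45308/(-21688) = -4329/(9918 - 33003 - 58*42 + 193*42) + 45308*(-1/21688) = -4329/(9918 - 33003 - 2436 + 8106) - 11327/5422 = -4329/(-17415) - 11327/5422 = -4329*(-1/17415) - 11327/5422 = 481/1935 - 11327/5422 = -19309763/10491570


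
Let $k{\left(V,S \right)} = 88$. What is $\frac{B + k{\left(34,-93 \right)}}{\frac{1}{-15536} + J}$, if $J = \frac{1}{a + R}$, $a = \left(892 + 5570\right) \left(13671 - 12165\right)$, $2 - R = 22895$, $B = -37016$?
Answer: $\frac{5570114058949632}{9693343} \approx 5.7463 \cdot 10^{8}$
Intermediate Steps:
$R = -22893$ ($R = 2 - 22895 = -22893$)
$a = 9731772$ ($a = 6462 \cdot 1506 = 9731772$)
$J = \frac{1}{9708879}$ ($J = \frac{1}{9731772 - 22893} = \frac{1}{9708879} \approx 1.03 \cdot 10^{-7}$)
$\frac{B + k{\left(34,-93 \right)}}{\frac{1}{-15536} + J} = \frac{-37016 + 88}{\frac{1}{-15536} + \frac{1}{9708879}} = - \frac{36928}{- \frac{1}{15536} + \frac{1}{9708879}} = - \frac{36928}{- \frac{9693343}{150837144144}} = \left(-36928\right) \left(- \frac{150837144144}{9693343}\right) = \frac{5570114058949632}{9693343}$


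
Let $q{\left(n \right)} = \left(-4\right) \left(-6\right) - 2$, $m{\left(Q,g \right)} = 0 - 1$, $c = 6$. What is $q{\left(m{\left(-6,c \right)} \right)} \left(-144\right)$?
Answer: $-3168$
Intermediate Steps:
$m{\left(Q,g \right)} = -1$
$q{\left(n \right)} = 22$ ($q{\left(n \right)} = 24 - 2 = 22$)
$q{\left(m{\left(-6,c \right)} \right)} \left(-144\right) = 22 \left(-144\right) = -3168$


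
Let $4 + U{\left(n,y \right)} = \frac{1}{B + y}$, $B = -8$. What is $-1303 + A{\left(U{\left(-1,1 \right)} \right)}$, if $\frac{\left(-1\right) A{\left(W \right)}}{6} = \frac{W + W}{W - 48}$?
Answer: $- \frac{475943}{365} \approx -1304.0$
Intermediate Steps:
$U{\left(n,y \right)} = -4 + \frac{1}{-8 + y}$
$A{\left(W \right)} = - \frac{12 W}{-48 + W}$ ($A{\left(W \right)} = - 6 \frac{W + W}{W - 48} = - 6 \frac{2 W}{-48 + W} = - \frac{12 W}{-48 + W}$)
$-1303 + A{\left(U{\left(-1,1 \right)} \right)} = -1303 - \frac{12 \frac{33 - 4}{-8 + 1}}{-48 + \frac{33 - 4}{-8 + 1}} = -1303 - \frac{12 \frac{33 - 4}{-7}}{-48 + \frac{33 - 4}{-7}} = -1303 - \frac{12 \left(\left(- \frac{1}{7}\right) 29\right)}{-48 - \frac{29}{7}} = -1303 - - \frac{348}{7 \left(-48 - \frac{29}{7}\right)} = -1303 - - \frac{348}{7 \left(- \frac{365}{7}\right)} = -1303 - \left(- \frac{348}{7}\right) \left(- \frac{7}{365}\right) = -1303 - \frac{348}{365} = - \frac{475943}{365}$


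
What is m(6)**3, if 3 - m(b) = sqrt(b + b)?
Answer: 135 - 78*sqrt(3) ≈ -0.099963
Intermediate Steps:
m(b) = 3 - sqrt(2)*sqrt(b) (m(b) = 3 - sqrt(b + b) = 3 - sqrt(2*b) = 3 - sqrt(2)*sqrt(b))
m(6)**3 = (3 - sqrt(2)*sqrt(6))**3 = (3 - 2*sqrt(3))**3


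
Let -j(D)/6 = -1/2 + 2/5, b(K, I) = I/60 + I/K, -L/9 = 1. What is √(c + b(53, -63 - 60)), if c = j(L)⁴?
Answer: I*√29783509/2650 ≈ 2.0594*I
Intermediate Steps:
L = -9 (L = -9*1 = -9)
b(K, I) = I/60 + I/K (b(K, I) = I*(1/60) + I/K = I/60 + I/K)
j(D) = ⅗ (j(D) = -6*(-1/2 + 2/5) = -6*(-1*½ + 2*(⅕)) = -6*(-½ + ⅖) = -6*(-⅒) = ⅗)
c = 81/625 (c = (⅗)⁴ = 81/625 ≈ 0.12960)
√(c + b(53, -63 - 60)) = √(81/625 + ((-63 - 60)/60 + (-63 - 60)/53)) = √(81/625 + ((1/60)*(-123) - 123*1/53)) = √(81/625 + (-41/20 - 123/53)) = √(81/625 - 4633/1060) = √(-561953/132500) = I*√29783509/2650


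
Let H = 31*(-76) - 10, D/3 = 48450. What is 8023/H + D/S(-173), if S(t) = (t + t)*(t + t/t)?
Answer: -33391669/35201348 ≈ -0.94859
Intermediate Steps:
D = 145350 (D = 3*48450 = 145350)
H = -2366 (H = -2356 - 10 = -2366)
S(t) = 2*t*(1 + t) (S(t) = (2*t)*(t + 1) = (2*t)*(1 + t) = 2*t*(1 + t))
8023/H + D/S(-173) = 8023/(-2366) + 145350/((2*(-173)*(1 - 173))) = 8023*(-1/2366) + 145350/((2*(-173)*(-172))) = -8023/2366 + 145350/59512 = -8023/2366 + 145350*(1/59512) = -8023/2366 + 72675/29756 = -33391669/35201348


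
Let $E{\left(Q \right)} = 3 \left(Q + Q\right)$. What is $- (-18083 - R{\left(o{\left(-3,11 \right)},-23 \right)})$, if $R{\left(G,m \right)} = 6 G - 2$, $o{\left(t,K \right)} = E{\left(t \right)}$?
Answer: $17973$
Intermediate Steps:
$E{\left(Q \right)} = 6 Q$ ($E{\left(Q \right)} = 3 \cdot 2 Q = 6 Q$)
$o{\left(t,K \right)} = 6 t$
$R{\left(G,m \right)} = -2 + 6 G$
$- (-18083 - R{\left(o{\left(-3,11 \right)},-23 \right)}) = - (-18083 - \left(-2 + 6 \cdot 6 \left(-3\right)\right)) = - (-18083 - \left(-2 + 6 \left(-18\right)\right)) = - (-18083 - \left(-2 - 108\right)) = - (-18083 - -110) = - (-18083 + 110) = \left(-1\right) \left(-17973\right) = 17973$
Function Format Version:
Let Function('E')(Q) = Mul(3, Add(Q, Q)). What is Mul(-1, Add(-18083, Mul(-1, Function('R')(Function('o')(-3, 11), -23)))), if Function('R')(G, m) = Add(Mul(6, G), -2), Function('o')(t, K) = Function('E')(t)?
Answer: 17973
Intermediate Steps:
Function('E')(Q) = Mul(6, Q) (Function('E')(Q) = Mul(3, Mul(2, Q)) = Mul(6, Q))
Function('o')(t, K) = Mul(6, t)
Function('R')(G, m) = Add(-2, Mul(6, G))
Mul(-1, Add(-18083, Mul(-1, Function('R')(Function('o')(-3, 11), -23)))) = Mul(-1, Add(-18083, Mul(-1, Add(-2, Mul(6, Mul(6, -3)))))) = Mul(-1, Add(-18083, Mul(-1, Add(-2, Mul(6, -18))))) = Mul(-1, Add(-18083, Mul(-1, Add(-2, -108)))) = Mul(-1, Add(-18083, Mul(-1, -110))) = Mul(-1, Add(-18083, 110)) = Mul(-1, -17973) = 17973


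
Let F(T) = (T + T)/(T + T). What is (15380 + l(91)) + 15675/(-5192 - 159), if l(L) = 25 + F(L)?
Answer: 82421831/5351 ≈ 15403.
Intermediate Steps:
F(T) = 1 (F(T) = (2*T)/((2*T)) = (2*T)*(1/(2*T)) = 1)
l(L) = 26 (l(L) = 25 + 1 = 26)
(15380 + l(91)) + 15675/(-5192 - 159) = (15380 + 26) + 15675/(-5192 - 159) = 15406 + 15675/(-5351) = 15406 + 15675*(-1/5351) = 15406 - 15675/5351 = 82421831/5351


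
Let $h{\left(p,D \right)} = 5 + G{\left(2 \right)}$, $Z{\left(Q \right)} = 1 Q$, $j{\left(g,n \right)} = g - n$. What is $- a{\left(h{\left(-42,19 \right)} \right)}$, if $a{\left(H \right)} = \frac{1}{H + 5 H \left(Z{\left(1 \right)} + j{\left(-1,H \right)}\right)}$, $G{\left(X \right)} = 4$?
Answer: $\frac{1}{396} \approx 0.0025253$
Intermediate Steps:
$Z{\left(Q \right)} = Q$
$h{\left(p,D \right)} = 9$ ($h{\left(p,D \right)} = 5 + 4 = 9$)
$a{\left(H \right)} = \frac{1}{H - 5 H^{2}}$ ($a{\left(H \right)} = \frac{1}{H + 5 H \left(1 - \left(1 + H\right)\right)} = \frac{1}{H + 5 H \left(- H\right)} = \frac{1}{H - 5 H^{2}}$)
$- a{\left(h{\left(-42,19 \right)} \right)} = - \frac{-1}{9 \left(-1 + 5 \cdot 9\right)} = - \frac{-1}{9 \left(-1 + 45\right)} = - \frac{-1}{9 \cdot 44} = \left(-1\right) \left(- \frac{1}{396}\right) = \frac{1}{396}$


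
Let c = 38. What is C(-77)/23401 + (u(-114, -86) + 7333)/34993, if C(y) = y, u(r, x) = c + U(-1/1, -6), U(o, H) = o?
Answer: 24252987/116981599 ≈ 0.20732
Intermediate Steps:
u(r, x) = 37 (u(r, x) = 38 - 1/1 = 38 - 1*1 = 38 - 1 = 37)
C(-77)/23401 + (u(-114, -86) + 7333)/34993 = -77/23401 + (37 + 7333)/34993 = -77*1/23401 + 7370*(1/34993) = -11/3343 + 7370/34993 = 24252987/116981599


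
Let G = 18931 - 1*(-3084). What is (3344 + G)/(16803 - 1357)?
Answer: 25359/15446 ≈ 1.6418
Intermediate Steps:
G = 22015 (G = 18931 + 3084 = 22015)
(3344 + G)/(16803 - 1357) = (3344 + 22015)/(16803 - 1357) = 25359/15446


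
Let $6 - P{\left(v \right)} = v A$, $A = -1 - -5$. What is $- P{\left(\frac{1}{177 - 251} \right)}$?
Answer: $- \frac{224}{37} \approx -6.0541$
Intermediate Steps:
$A = 4$ ($A = -1 + 5 = 4$)
$P{\left(v \right)} = 6 - 4 v$ ($P{\left(v \right)} = 6 - v 4 = 6 - 4 v$)
$- P{\left(\frac{1}{177 - 251} \right)} = - (6 - \frac{4}{177 - 251}) = - (6 - \frac{4}{-74}) = - (6 - - \frac{2}{37}) = - (6 + \frac{2}{37}) = \left(-1\right) \frac{224}{37} = - \frac{224}{37}$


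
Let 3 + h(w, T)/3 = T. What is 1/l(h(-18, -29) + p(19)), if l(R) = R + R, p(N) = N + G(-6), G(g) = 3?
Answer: -1/148 ≈ -0.0067568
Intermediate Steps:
h(w, T) = -9 + 3*T
p(N) = 3 + N (p(N) = N + 3 = 3 + N)
l(R) = 2*R
1/l(h(-18, -29) + p(19)) = 1/(2*((-9 + 3*(-29)) + (3 + 19))) = 1/(2*((-9 - 87) + 22)) = 1/(2*(-96 + 22)) = 1/(2*(-74)) = 1/(-148) = -1/148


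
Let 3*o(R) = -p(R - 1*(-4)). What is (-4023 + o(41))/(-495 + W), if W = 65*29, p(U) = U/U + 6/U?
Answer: -90526/31275 ≈ -2.8945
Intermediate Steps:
p(U) = 1 + 6/U
o(R) = -(10 + R)/(3*(4 + R)) (o(R) = (-(6 + (R - 1*(-4)))/(R - 1*(-4)))/3 = (-(6 + (R + 4))/(R + 4))/3 = (-(6 + (4 + R))/(4 + R))/3 = (-(10 + R)/(4 + R))/3 = -(10 + R)/(3*(4 + R)))
W = 1885
(-4023 + o(41))/(-495 + W) = (-4023 + (-10 - 1*41)/(3*(4 + 41)))/(-495 + 1885) = (-4023 + (1/3)*(-10 - 41)/45)/1390 = (-4023 + (1/3)*(1/45)*(-51))*(1/1390) = (-4023 - 17/45)*(1/1390) = -181052/45*1/1390 = -90526/31275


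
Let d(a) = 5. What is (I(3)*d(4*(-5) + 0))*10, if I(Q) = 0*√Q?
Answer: 0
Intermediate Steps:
I(Q) = 0
(I(3)*d(4*(-5) + 0))*10 = (0*5)*10 = 0*10 = 0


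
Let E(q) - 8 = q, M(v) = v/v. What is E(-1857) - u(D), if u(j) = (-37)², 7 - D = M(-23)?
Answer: -3218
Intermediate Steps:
M(v) = 1
E(q) = 8 + q
D = 6 (D = 7 - 1*1 = 7 - 1 = 6)
u(j) = 1369
E(-1857) - u(D) = (8 - 1857) - 1*1369 = -1849 - 1369 = -3218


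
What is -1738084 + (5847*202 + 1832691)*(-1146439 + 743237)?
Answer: -1215165877654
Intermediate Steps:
-1738084 + (5847*202 + 1832691)*(-1146439 + 743237) = -1738084 + (1181094 + 1832691)*(-403202) = -1738084 + 3013785*(-403202) = -1738084 - 1215164139570 = -1215165877654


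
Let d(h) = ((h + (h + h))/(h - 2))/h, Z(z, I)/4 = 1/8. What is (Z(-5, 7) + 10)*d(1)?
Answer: -63/2 ≈ -31.500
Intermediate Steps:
Z(z, I) = 1/2 (Z(z, I) = 4/8 = 4*(1/8) = 1/2)
d(h) = 3/(-2 + h) (d(h) = ((h + 2*h)/(-2 + h))/h = ((3*h)/(-2 + h))/h = (3*h/(-2 + h))/h = 3/(-2 + h))
(Z(-5, 7) + 10)*d(1) = (1/2 + 10)*(3/(-2 + 1)) = 21*(3/(-1))/2 = 21*(3*(-1))/2 = (21/2)*(-3) = -63/2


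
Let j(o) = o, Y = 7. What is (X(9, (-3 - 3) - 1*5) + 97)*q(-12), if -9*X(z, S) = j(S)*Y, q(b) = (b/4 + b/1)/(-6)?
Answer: 2375/9 ≈ 263.89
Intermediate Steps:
q(b) = -5*b/24 (q(b) = (b*(¼) + b*1)*(-⅙) = (b/4 + b)*(-⅙) = (5*b/4)*(-⅙) = -5*b/24)
X(z, S) = -7*S/9 (X(z, S) = -S*7/9 = -7*S/9)
(X(9, (-3 - 3) - 1*5) + 97)*q(-12) = (-7*((-3 - 3) - 1*5)/9 + 97)*(-5/24*(-12)) = (-7*(-6 - 5)/9 + 97)*(5/2) = (-7/9*(-11) + 97)*(5/2) = (77/9 + 97)*(5/2) = (950/9)*(5/2) = 2375/9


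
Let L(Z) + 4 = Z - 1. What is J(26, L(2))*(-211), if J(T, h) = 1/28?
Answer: -211/28 ≈ -7.5357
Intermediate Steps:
L(Z) = -5 + Z (L(Z) = -4 + (Z - 1) = -4 + (-1 + Z) = -5 + Z)
J(T, h) = 1/28
J(26, L(2))*(-211) = (1/28)*(-211) = -211/28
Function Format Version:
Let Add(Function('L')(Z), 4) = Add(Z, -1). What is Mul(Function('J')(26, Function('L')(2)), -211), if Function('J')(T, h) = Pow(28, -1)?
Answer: Rational(-211, 28) ≈ -7.5357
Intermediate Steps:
Function('L')(Z) = Add(-5, Z) (Function('L')(Z) = Add(-4, Add(Z, -1)) = Add(-4, Add(-1, Z)) = Add(-5, Z))
Function('J')(T, h) = Rational(1, 28)
Mul(Function('J')(26, Function('L')(2)), -211) = Mul(Rational(1, 28), -211) = Rational(-211, 28)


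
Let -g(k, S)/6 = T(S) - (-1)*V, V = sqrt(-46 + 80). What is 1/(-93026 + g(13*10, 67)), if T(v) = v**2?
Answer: -14995/1798800047 + 3*sqrt(34)/7195200188 ≈ -8.3337e-6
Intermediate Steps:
V = sqrt(34) ≈ 5.8309
g(k, S) = -6*sqrt(34) - 6*S**2 (g(k, S) = -6*(S**2 - (-1)*sqrt(34)) = -6*(S**2 + sqrt(34)) = -6*(sqrt(34) + S**2) = -6*sqrt(34) - 6*S**2)
1/(-93026 + g(13*10, 67)) = 1/(-93026 + (-6*sqrt(34) - 6*67**2)) = 1/(-93026 + (-6*sqrt(34) - 6*4489)) = 1/(-93026 + (-6*sqrt(34) - 26934)) = 1/(-93026 + (-26934 - 6*sqrt(34))) = 1/(-119960 - 6*sqrt(34))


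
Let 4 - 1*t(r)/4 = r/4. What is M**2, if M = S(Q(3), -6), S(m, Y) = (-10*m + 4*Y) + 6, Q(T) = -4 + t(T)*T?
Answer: 135424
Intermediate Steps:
t(r) = 16 - r (t(r) = 16 - 4*r/4 = 16 - r)
Q(T) = -4 + T*(16 - T) (Q(T) = -4 + (16 - T)*T = -4 + T*(16 - T))
S(m, Y) = 6 - 10*m + 4*Y
M = -368 (M = 6 - 10*(-4 - 1*3*(-16 + 3)) + 4*(-6) = 6 - 10*(-4 - 1*3*(-13)) - 24 = 6 - 10*(-4 + 39) - 24 = 6 - 10*35 - 24 = 6 - 350 - 24 = -368)
M**2 = (-368)**2 = 135424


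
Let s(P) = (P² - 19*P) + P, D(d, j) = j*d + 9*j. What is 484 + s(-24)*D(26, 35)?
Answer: 1235284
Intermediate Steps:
D(d, j) = 9*j + d*j (D(d, j) = d*j + 9*j = 9*j + d*j)
s(P) = P² - 18*P
484 + s(-24)*D(26, 35) = 484 + (-24*(-18 - 24))*(35*(9 + 26)) = 484 + (-24*(-42))*(35*35) = 484 + 1008*1225 = 484 + 1234800 = 1235284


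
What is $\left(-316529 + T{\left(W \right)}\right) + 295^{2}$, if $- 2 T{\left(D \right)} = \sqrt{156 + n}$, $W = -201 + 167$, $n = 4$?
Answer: $-229504 - 2 \sqrt{10} \approx -2.2951 \cdot 10^{5}$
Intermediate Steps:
$W = -34$
$T{\left(D \right)} = - 2 \sqrt{10}$ ($T{\left(D \right)} = - \frac{\sqrt{156 + 4}}{2} = - \frac{\sqrt{160}}{2} = - \frac{4 \sqrt{10}}{2} = - 2 \sqrt{10}$)
$\left(-316529 + T{\left(W \right)}\right) + 295^{2} = \left(-316529 - 2 \sqrt{10}\right) + 295^{2} = \left(-316529 - 2 \sqrt{10}\right) + 87025 = -229504 - 2 \sqrt{10}$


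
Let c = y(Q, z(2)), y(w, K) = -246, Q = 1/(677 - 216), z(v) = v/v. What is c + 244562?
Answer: 244316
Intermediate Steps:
z(v) = 1
Q = 1/461 ≈ 0.0021692
c = -246
c + 244562 = -246 + 244562 = 244316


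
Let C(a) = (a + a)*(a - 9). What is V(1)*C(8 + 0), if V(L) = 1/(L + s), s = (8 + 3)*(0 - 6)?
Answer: 16/65 ≈ 0.24615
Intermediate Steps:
s = -66 (s = 11*(-6) = -66)
V(L) = 1/(-66 + L) (V(L) = 1/(L - 66) = 1/(-66 + L))
C(a) = 2*a*(-9 + a) (C(a) = (2*a)*(-9 + a) = 2*a*(-9 + a))
V(1)*C(8 + 0) = (2*(8 + 0)*(-9 + (8 + 0)))/(-66 + 1) = (2*8*(-9 + 8))/(-65) = -2*8*(-1)/65 = -1/65*(-16) = 16/65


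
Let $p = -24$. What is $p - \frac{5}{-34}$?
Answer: $- \frac{811}{34} \approx -23.853$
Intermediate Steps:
$p - \frac{5}{-34} = -24 - \frac{5}{-34} = -24 - - \frac{5}{34} = -24 + \frac{5}{34} = - \frac{811}{34}$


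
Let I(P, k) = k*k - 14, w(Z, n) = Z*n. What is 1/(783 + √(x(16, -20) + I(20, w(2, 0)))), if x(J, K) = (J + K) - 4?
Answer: 783/613111 - I*√22/613111 ≈ 0.0012771 - 7.6502e-6*I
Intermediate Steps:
x(J, K) = -4 + J + K
I(P, k) = -14 + k² (I(P, k) = k² - 14 = -14 + k²)
1/(783 + √(x(16, -20) + I(20, w(2, 0)))) = 1/(783 + √((-4 + 16 - 20) + (-14 + (2*0)²))) = 1/(783 + √(-8 + (-14 + 0²))) = 1/(783 + √(-8 + (-14 + 0))) = 1/(783 + √(-8 - 14)) = 1/(783 + √(-22)) = 1/(783 + I*√22)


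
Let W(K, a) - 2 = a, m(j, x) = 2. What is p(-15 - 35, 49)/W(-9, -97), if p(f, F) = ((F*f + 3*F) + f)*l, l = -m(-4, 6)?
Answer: -4706/95 ≈ -49.537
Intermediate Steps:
W(K, a) = 2 + a
l = -2 (l = -1*2 = -2)
p(f, F) = -6*F - 2*f - 2*F*f (p(f, F) = ((F*f + 3*F) + f)*(-2) = ((3*F + F*f) + f)*(-2) = (f + 3*F + F*f)*(-2) = -6*F - 2*f - 2*F*f)
p(-15 - 35, 49)/W(-9, -97) = (-6*49 - 2*(-15 - 35) - 2*49*(-15 - 35))/(2 - 97) = (-294 - 2*(-50) - 2*49*(-50))/(-95) = (-294 + 100 + 4900)*(-1/95) = 4706*(-1/95) = -4706/95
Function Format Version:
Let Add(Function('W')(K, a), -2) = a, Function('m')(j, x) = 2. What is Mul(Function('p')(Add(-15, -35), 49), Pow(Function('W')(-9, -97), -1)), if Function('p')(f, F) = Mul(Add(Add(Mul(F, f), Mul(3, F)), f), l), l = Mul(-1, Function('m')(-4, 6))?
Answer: Rational(-4706, 95) ≈ -49.537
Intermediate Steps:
Function('W')(K, a) = Add(2, a)
l = -2 (l = Mul(-1, 2) = -2)
Function('p')(f, F) = Add(Mul(-6, F), Mul(-2, f), Mul(-2, F, f)) (Function('p')(f, F) = Mul(Add(Add(Mul(F, f), Mul(3, F)), f), -2) = Mul(Add(Add(Mul(3, F), Mul(F, f)), f), -2) = Mul(Add(f, Mul(3, F), Mul(F, f)), -2) = Add(Mul(-6, F), Mul(-2, f), Mul(-2, F, f)))
Mul(Function('p')(Add(-15, -35), 49), Pow(Function('W')(-9, -97), -1)) = Mul(Add(Mul(-6, 49), Mul(-2, Add(-15, -35)), Mul(-2, 49, Add(-15, -35))), Pow(Add(2, -97), -1)) = Mul(Add(-294, Mul(-2, -50), Mul(-2, 49, -50)), Pow(-95, -1)) = Mul(Add(-294, 100, 4900), Rational(-1, 95)) = Mul(4706, Rational(-1, 95)) = Rational(-4706, 95)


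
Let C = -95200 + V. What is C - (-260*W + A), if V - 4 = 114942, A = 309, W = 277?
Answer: 91457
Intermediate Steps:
V = 114946 (V = 4 + 114942 = 114946)
C = 19746 (C = -95200 + 114946 = 19746)
C - (-260*W + A) = 19746 - (-260*277 + 309) = 19746 - (-72020 + 309) = 19746 - 1*(-71711) = 19746 + 71711 = 91457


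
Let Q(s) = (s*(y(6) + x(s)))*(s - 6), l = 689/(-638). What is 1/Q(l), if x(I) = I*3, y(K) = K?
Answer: 259694072/5480607093 ≈ 0.047384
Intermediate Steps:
x(I) = 3*I
l = -689/638 (l = 689*(-1/638) = -689/638 ≈ -1.0799)
Q(s) = s*(-6 + s)*(6 + 3*s) (Q(s) = (s*(6 + 3*s))*(s - 6) = (s*(6 + 3*s))*(-6 + s) = s*(-6 + s)*(6 + 3*s))
1/Q(l) = 1/(3*(-689/638)*(-12 + (-689/638)² - 4*(-689/638))) = 1/(3*(-689/638)*(-12 + 474721/407044 + 1378/319)) = 1/(3*(-689/638)*(-2651479/407044)) = 1/(5480607093/259694072) = 259694072/5480607093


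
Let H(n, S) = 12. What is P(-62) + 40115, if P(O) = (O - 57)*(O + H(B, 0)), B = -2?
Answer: 46065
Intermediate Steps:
P(O) = (-57 + O)*(12 + O) (P(O) = (O - 57)*(O + 12) = (-57 + O)*(12 + O))
P(-62) + 40115 = (-684 + (-62)² - 45*(-62)) + 40115 = (-684 + 3844 + 2790) + 40115 = 5950 + 40115 = 46065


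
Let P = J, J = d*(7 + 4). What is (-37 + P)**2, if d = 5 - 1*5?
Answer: 1369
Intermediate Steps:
d = 0 (d = 5 - 5 = 0)
J = 0 (J = 0*(7 + 4) = 0*11 = 0)
P = 0
(-37 + P)**2 = (-37 + 0)**2 = (-37)**2 = 1369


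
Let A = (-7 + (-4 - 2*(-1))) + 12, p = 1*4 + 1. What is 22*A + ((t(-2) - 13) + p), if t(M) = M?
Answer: 56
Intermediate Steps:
p = 5 (p = 4 + 1 = 5)
A = 3 (A = (-7 + (-4 + 2)) + 12 = (-7 - 2) + 12 = -9 + 12 = 3)
22*A + ((t(-2) - 13) + p) = 22*3 + ((-2 - 13) + 5) = 66 + (-15 + 5) = 66 - 10 = 56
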